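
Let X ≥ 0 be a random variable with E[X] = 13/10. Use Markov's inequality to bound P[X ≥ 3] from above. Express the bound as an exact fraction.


μ = E[X] = 13/10, a = 3.
Markov: P[X ≥ 3] ≤ μ/a = (13/10)/3 = 13/30.
Numerically: ≈ 0.43333.
(Since a = 3 > μ = 1.30000, the bound 13/30 is < 1 and informative.)

P[X ≥ 3] ≤ 13/30 ≈ 0.43333.


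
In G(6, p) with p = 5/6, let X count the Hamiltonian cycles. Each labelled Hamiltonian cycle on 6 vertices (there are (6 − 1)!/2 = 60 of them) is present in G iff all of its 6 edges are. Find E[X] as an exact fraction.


K_6 has (6 − 1)!/2 = 60 labelled Hamiltonian cycles.
For each such Hamiltonian cycle H, let X_H = 1 if all 6 edges of H are present in G. Then P[X_H = 1] = p^{6} = (5/6)^{6} = 15625/46656.
By linearity: E[X] = Σ_H E[X_H] = 60 · p^{6} = 60 · 15625/46656 = 78125/3888.
Numerically: E[X] ≈ 20.1.

E[X] = 60 · (5/6)^{6} = 78125/3888 ≈ 20.1.


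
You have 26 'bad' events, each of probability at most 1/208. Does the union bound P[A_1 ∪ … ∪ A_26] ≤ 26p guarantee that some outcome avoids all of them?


Union bound: P[∪_{i=1}^{26} A_i] ≤ Σ_i P[A_i] ≤ 26·p = 26·(1/208) = 1/8.
Numerically: 1/8 ≈ 0.12500.
Is 1/8 < 1? YES.
Since P[∪ A_i] ≤ 1/8 < 1, the complement has P[∩ A_i^c] ≥ 1 − 1/8 = 7/8 > 0, so some outcome avoids every A_i.

26·p = 1/8 ≈ 0.12500; existence CERTIFIED by the union bound.


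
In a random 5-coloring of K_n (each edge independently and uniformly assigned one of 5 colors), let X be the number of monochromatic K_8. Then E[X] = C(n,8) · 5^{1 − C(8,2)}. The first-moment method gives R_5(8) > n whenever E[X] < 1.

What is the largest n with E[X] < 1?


We need C(n, 8) · 5^{1 − 28} < 1, i.e. C(n, 8) < 5^{28 − 1} = 7450580596923828125.
Check values of n near the boundary:
  n = 860: C(860, 8) = 7182671140665308145; 7182671140665308145 < 7450580596923828125? YES
  n = 861: C(861, 8) = 7250034996615275865; 7250034996615275865 < 7450580596923828125? YES
  n = 862: C(862, 8) = 7317951015318931845; 7317951015318931845 < 7450580596923828125? YES
  n = 863: C(863, 8) = 7386423071602617757; 7386423071602617757 < 7450580596923828125? YES
  n = 864: C(864, 8) = 7455455062926006708; 7455455062926006708 < 7450580596923828125? NO
  n = 865: C(865, 8) = 7525050909487743060; 7525050909487743060 < 7450580596923828125? NO
  n = 866: C(866, 8) = 7595214554331451620; 7595214554331451620 < 7450580596923828125? NO
The largest n with C(n, 8) < 7450580596923828125 is n = 863 (where E[X] = 7386423071602617757/7450580596923828125 ≈ 0.9913889). Hence R_5(8) > 863, i.e. R_5(8) ≥ 864.

Largest n = 863; hence R_5(8) > 863.


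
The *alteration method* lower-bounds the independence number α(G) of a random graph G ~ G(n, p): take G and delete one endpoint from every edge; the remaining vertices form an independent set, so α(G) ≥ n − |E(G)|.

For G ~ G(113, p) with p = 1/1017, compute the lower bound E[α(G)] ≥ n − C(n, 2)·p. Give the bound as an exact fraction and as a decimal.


E[|E(G)|] = C(113, 2)·p = 6328 · (1/1017) = 56/9.
E[α(G)] ≥ n − E[|E(G)|] = 113 − 56/9 = 961/9.
Numerically: ≈ 106.778.
(This is only a lower bound; the true E[α(G)] may be larger.)

E[α(G)] ≥ 961/9 ≈ 106.778.


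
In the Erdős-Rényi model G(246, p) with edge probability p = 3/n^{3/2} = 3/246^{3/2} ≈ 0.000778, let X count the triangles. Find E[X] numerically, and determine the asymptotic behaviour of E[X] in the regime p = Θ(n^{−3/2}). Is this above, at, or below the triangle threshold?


Number of potential triangles: C(246, 3) = 2450980.
Each occurs with probability p³ ≈ (0.000778)³ ≈ 4.70063e-10.
By linearity: E[X] = C(246, 3)·p³ ≈ 2450980 · 4.70063e-10 ≈ 0.001.
Since α = 3/2 > 1, p = c/n^{3/2} = o(1/n) is below the triangle threshold p ~ 1/n. Asymptotically E[X] ~ (c³/6)·n^{3(1−α)} = (3³/6)·n^{-1.5} → 0, so by Markov's inequality G has no triangles w.h.p.

E[X] ≈ 0.001; in regime p = Θ(1/n^{3/2}) E[X] tends to 0 (below the triangle threshold p ~ 1/n).


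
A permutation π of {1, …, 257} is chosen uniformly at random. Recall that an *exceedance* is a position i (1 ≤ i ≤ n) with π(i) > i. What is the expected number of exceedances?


Write X = Σ_{i=1}^{257} X_i, where X_i = 1_{π(i) > i}.
For each fixed i, π(i) is uniform over {1, …, 257} (marginal of a uniform permutation), so P[π(i) > i] = (n − i)/n. Summing: Σ_{i=1}^{257} (n − i)/n = (0 + 1 + … + 256)/257 = 257(257 − 1)/(2·257) = (257 − 1)/2.
Hence E[X] = Σ_{i=1}^{257} (257 − i)/257 = 128 ≈ 128.00000.

E[X] = 128 = 128.00000.


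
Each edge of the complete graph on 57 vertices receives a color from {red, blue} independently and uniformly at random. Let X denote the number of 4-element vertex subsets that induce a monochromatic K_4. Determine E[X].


Let X = Σ_S X_S over the C(57, 4) = 395010 subsets S of size 4, where X_S = 1 if the K_4 on S is monochromatic.
For a fixed S, the K_4 on S has C(4, 2) = 6 edges. P[all 6 edges red] = (1/2)^6, and likewise for blue, so P[monochromatic] = 2·(1/2)^6 = 2^{1 − 6} = 1/32.
Summing: E[X] = C(57, 4) · 2^{1 − 6} = 395010 · 1/32 = 197505/16.
Numerically: E[X] ≈ 12344.062.

E[X] = C(57,4)·2^(1−C(4,2)) = 197505/16 ≈ 12344.062.


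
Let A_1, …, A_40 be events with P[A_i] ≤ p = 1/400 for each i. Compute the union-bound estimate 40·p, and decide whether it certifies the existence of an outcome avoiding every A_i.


Union bound: P[∪_{i=1}^{40} A_i] ≤ Σ_i P[A_i] ≤ 40·p = 40·(1/400) = 1/10.
Numerically: 1/10 ≈ 0.1000.
Is 1/10 < 1? YES.
Since P[∪ A_i] ≤ 1/10 < 1, the complement has P[∩ A_i^c] ≥ 1 − 1/10 = 9/10 > 0, so some outcome avoids every A_i.

40·p = 1/10 ≈ 0.1000; existence CERTIFIED by the union bound.


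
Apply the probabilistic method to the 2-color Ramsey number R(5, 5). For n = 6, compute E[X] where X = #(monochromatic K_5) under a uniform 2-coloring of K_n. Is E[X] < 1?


E[X] = C(6, 5) · 2^{1 − 10} = 6 · 2^{−9} = 6/512.
As a reduced fraction: E[X] = 3/256 ≈ 0.011719.
Is E[X] < 1? YES.
Since E[X] < 1, there exists a 2-coloring of K_{6} with no monochromatic K_5; hence R(5, 5) > 6.

E[X] = 3/256 ≈ 0.011719; E[X] < 1, so R(5, 5) > 6.


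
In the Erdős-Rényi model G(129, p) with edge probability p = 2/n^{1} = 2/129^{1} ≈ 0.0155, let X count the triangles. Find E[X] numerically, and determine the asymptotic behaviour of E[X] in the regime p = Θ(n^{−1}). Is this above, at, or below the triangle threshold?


Number of potential triangles: C(129, 3) = 349504.
Each occurs with probability p³ ≈ (0.0155)³ ≈ 3.72667e-06.
By linearity: E[X] = C(129, 3)·p³ ≈ 349504 · 3.72667e-06 ≈ 1.302.
Here α = 1, so p = 2/n is exactly at the triangle threshold p ~ 1/n. Asymptotically E[X] → c³/6 = 2³/6 = 4/3 ≈ 1.333, a bounded constant. In this regime the triangle count is asymptotically Poisson(c³/6).

E[X] ≈ 1.302; in regime p = Θ(1/n^{1}) E[X] stays bounded (at the triangle threshold p ~ 1/n).


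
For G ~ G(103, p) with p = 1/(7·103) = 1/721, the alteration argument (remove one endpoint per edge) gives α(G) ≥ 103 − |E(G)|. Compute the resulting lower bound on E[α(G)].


E[|E(G)|] = C(103, 2)·p = 5253 · (1/721) = 51/7.
E[α(G)] ≥ n − E[|E(G)|] = 103 − 51/7 = 670/7.
Numerically: ≈ 95.7143.
(This is only a lower bound; the true E[α(G)] may be larger.)

E[α(G)] ≥ 670/7 ≈ 95.7143.


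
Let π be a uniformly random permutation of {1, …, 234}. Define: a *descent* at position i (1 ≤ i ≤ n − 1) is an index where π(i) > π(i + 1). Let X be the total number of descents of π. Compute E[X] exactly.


Write X = Σ X_I over i = 1, …, 233, with X_I the indicator of one descent.
There are 233 indicators.
For each fixed i, the pair (π(i), π(i+1)) is a uniformly random ordered pair of distinct values from {1, …, 234}; by symmetry P[π(i) > π(i+1)] = 1/2.
By linearity: E[X] = 233 · (1/2) = (234 − 1) · (1/2) = 233/2 ≈ 116.5000.

E[X] = 233/2 = 116.5000.


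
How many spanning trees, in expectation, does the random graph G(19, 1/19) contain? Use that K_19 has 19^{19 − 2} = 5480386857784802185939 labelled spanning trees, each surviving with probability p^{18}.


K_19 has 19^{19 − 2} = 5480386857784802185939 labelled spanning trees.
For each such spanning tree H, let X_H = 1 if all 18 edges of H are present in G. Then P[X_H = 1] = p^{18} = (1/19)^{18} = 1/104127350297911241532841.
By linearity: E[X] = Σ_H E[X_H] = 5480386857784802185939 · p^{18} = 5480386857784802185939 · 1/104127350297911241532841 = 1/19.
Numerically: E[X] ≈ 0.05263.

E[X] = 5480386857784802185939 · (1/19)^{18} = 1/19 ≈ 0.05263.


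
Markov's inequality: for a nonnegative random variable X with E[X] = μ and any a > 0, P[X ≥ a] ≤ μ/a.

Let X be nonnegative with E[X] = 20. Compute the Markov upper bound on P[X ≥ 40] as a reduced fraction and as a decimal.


μ = E[X] = 20, a = 40.
Markov: P[X ≥ 40] ≤ μ/a = (20)/40 = 1/2.
Numerically: ≈ 0.500.
(Since a = 40 > μ = 20.000, the bound 1/2 is < 1 and informative.)

P[X ≥ 40] ≤ 1/2 ≈ 0.500.


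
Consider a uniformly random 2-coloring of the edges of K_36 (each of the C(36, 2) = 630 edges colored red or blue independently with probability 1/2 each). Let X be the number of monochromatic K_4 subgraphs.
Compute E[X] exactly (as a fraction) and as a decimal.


Let X = Σ_S X_S over the C(36, 4) = 58905 subsets S of size 4, where X_S = 1 if the K_4 on S is monochromatic.
For a fixed S, the K_4 on S has C(4, 2) = 6 edges. P[all 6 edges red] = (1/2)^6, and likewise for blue, so P[monochromatic] = 2·(1/2)^6 = 2^{1 − 6} = 1/32.
By linearity: E[X] = C(36, 4) · 2^{1 − 6} = 58905 · 1/32 = 58905/32.
Numerically: E[X] ≈ 1840.7812.

E[X] = C(36,4)·2^(1−C(4,2)) = 58905/32 ≈ 1840.7812.


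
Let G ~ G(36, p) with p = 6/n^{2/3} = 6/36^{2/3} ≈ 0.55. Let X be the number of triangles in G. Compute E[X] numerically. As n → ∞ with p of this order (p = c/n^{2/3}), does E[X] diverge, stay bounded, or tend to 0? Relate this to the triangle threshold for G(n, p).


Number of potential triangles: C(36, 3) = 7140.
Each occurs with probability p³ ≈ (0.55)³ ≈ 1.66667e-01.
By linearity: E[X] = C(36, 3)·p³ ≈ 7140 · 1.66667e-01 ≈ 1190.000.
Since α = 2/3 < 1, p = c/n^{2/3} ≫ 1/n is above the triangle threshold p ~ 1/n. Asymptotically E[X] ~ (c³/6)·n^{3(1−α)} = (6³/6)·n^{1} → ∞; triangles are abundant w.h.p.

E[X] ≈ 1190.000; in regime p = Θ(1/n^{2/3}) E[X] diverges (above the triangle threshold p ~ 1/n).


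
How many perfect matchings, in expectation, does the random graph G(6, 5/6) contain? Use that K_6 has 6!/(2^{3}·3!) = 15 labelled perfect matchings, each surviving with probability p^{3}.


K_6 has 6!/(2^{3}·3!) = 15 labelled perfect matchings.
For each such perfect matching H, let X_H = 1 if all 3 edges of H are present in G. Then P[X_H = 1] = p^{3} = (5/6)^{3} = 125/216.
Summing the indicators: E[X] = Σ_H E[X_H] = 15 · p^{3} = 15 · 125/216 = 625/72.
Numerically: E[X] ≈ 8.68.

E[X] = 15 · (5/6)^{3} = 625/72 ≈ 8.68.


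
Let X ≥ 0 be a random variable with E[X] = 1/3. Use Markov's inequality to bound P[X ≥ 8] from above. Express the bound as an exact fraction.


μ = E[X] = 1/3, a = 8.
Markov: P[X ≥ 8] ≤ μ/a = (1/3)/8 = 1/24.
Numerically: ≈ 0.042.
(Since a = 8 > μ = 0.333, the bound 1/24 is < 1 and informative.)

P[X ≥ 8] ≤ 1/24 ≈ 0.042.


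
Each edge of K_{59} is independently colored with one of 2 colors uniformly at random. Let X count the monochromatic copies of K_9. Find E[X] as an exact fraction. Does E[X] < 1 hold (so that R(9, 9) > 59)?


E[X] = C(59, 9) · 2^{1 − 36} = 12565671261 · 2^{−35} = 12565671261/34359738368.
As a reduced fraction: E[X] = 12565671261/34359738368 ≈ 0.3657092.
Is E[X] < 1? YES.
Since E[X] < 1, there exists a 2-coloring of K_{59} with no monochromatic K_9; hence R(9, 9) > 59.

E[X] = 12565671261/34359738368 ≈ 0.3657092; E[X] < 1, so R(9, 9) > 59.


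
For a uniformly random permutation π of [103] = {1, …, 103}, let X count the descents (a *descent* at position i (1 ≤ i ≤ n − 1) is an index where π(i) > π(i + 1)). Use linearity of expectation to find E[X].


Write X = Σ X_I over i = 1, …, 102, with X_I the indicator of one descent.
There are 102 indicators.
For each fixed i, the pair (π(i), π(i+1)) is a uniformly random ordered pair of distinct values from {1, …, 103}; by symmetry P[π(i) > π(i+1)] = 1/2.
By linearity: E[X] = 102 · (1/2) = (103 − 1) · (1/2) = 51 ≈ 51.000000.

E[X] = 51 = 51.000000.


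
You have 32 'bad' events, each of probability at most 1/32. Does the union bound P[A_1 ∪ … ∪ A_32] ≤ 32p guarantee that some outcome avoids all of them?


Union bound: P[∪_{i=1}^{32} A_i] ≤ Σ_i P[A_i] ≤ 32·p = 32·(1/32) = 1.
Numerically: 1 ≈ 1.0000.
Is 1 < 1? NO.
Since the bound 1 is ≥ 1, the union bound is uninformative here; it does NOT by itself certify existence.

32·p = 1 ≈ 1.0000; existence NOT certified by the union bound.


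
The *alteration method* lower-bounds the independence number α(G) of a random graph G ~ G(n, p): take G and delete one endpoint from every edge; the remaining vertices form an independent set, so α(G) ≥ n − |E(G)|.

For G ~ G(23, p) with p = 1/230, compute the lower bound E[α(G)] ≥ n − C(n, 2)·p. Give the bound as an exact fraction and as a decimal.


E[|E(G)|] = C(23, 2)·p = 253 · (1/230) = 11/10.
E[α(G)] ≥ n − E[|E(G)|] = 23 − 11/10 = 219/10.
Numerically: ≈ 21.900000.
(This is only a lower bound; the true E[α(G)] may be larger.)

E[α(G)] ≥ 219/10 ≈ 21.900000.


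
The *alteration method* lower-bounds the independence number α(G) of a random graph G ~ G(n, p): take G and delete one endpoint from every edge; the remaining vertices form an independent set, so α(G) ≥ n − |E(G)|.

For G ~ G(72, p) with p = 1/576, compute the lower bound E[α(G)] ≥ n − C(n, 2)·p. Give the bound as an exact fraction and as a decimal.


E[|E(G)|] = C(72, 2)·p = 2556 · (1/576) = 71/16.
E[α(G)] ≥ n − E[|E(G)|] = 72 − 71/16 = 1081/16.
Numerically: ≈ 67.562500.
(This is only a lower bound; the true E[α(G)] may be larger.)

E[α(G)] ≥ 1081/16 ≈ 67.562500.


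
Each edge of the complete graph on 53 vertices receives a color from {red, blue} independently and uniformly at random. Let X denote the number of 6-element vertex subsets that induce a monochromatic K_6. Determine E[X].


Let X = Σ_S X_S over the C(53, 6) = 22957480 subsets S of size 6, where X_S = 1 if the K_6 on S is monochromatic.
For a fixed S, the K_6 on S has C(6, 2) = 15 edges. P[all 15 edges red] = (1/2)^15, and likewise for blue, so P[monochromatic] = 2·(1/2)^15 = 2^{1 − 15} = 1/16384.
Summing: E[X] = C(53, 6) · 2^{1 − 15} = 22957480 · 1/16384 = 2869685/2048.
Numerically: E[X] ≈ 1401.2134.

E[X] = C(53,6)·2^(1−C(6,2)) = 2869685/2048 ≈ 1401.2134.


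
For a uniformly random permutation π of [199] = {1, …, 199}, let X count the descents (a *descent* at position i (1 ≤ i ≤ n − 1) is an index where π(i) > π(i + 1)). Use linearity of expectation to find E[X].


Write X = Σ X_I over i = 1, …, 198, with X_I the indicator of one descent.
There are 198 indicators.
For each fixed i, the pair (π(i), π(i+1)) is a uniformly random ordered pair of distinct values from {1, …, 199}; by symmetry P[π(i) > π(i+1)] = 1/2.
By linearity: E[X] = 198 · (1/2) = (199 − 1) · (1/2) = 99 ≈ 99.000.

E[X] = 99 = 99.000.


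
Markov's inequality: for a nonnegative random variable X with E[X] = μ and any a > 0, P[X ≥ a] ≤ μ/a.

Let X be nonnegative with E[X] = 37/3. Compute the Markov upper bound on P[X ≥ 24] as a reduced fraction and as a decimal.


μ = E[X] = 37/3, a = 24.
Markov: P[X ≥ 24] ≤ μ/a = (37/3)/24 = 37/72.
Numerically: ≈ 0.51389.
(Since a = 24 > μ = 12.33333, the bound 37/72 is < 1 and informative.)

P[X ≥ 24] ≤ 37/72 ≈ 0.51389.


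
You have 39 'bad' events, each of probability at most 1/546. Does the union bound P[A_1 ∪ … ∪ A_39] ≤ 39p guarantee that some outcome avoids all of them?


Union bound: P[∪_{i=1}^{39} A_i] ≤ Σ_i P[A_i] ≤ 39·p = 39·(1/546) = 1/14.
Numerically: 1/14 ≈ 0.07143.
Is 1/14 < 1? YES.
Since P[∪ A_i] ≤ 1/14 < 1, the complement has P[∩ A_i^c] ≥ 1 − 1/14 = 13/14 > 0, so some outcome avoids every A_i.

39·p = 1/14 ≈ 0.07143; existence CERTIFIED by the union bound.


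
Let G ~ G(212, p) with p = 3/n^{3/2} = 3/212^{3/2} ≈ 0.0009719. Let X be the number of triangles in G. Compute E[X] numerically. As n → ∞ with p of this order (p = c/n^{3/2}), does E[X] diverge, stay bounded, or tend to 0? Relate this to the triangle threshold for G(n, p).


Number of potential triangles: C(212, 3) = 1565620.
Each occurs with probability p³ ≈ (0.0009719)³ ≈ 9.180205e-10.
By linearity: E[X] = C(212, 3)·p³ ≈ 1565620 · 9.180205e-10 ≈ 0.0014.
Since α = 3/2 > 1, p = c/n^{3/2} = o(1/n) is below the triangle threshold p ~ 1/n. Asymptotically E[X] ~ (c³/6)·n^{3(1−α)} = (3³/6)·n^{-1.5} → 0, so by Markov's inequality G has no triangles w.h.p.

E[X] ≈ 0.0014; in regime p = Θ(1/n^{3/2}) E[X] tends to 0 (below the triangle threshold p ~ 1/n).


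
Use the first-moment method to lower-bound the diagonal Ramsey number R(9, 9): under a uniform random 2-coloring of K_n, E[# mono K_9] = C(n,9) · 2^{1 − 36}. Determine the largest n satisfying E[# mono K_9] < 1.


We need C(n, 9) · 2^{1 − 36} < 1, i.e. C(n, 9) < 2^{36 − 1} = 34359738368.
Check values of n near the boundary:
  n = 64: C(64, 9) = 27540584512; 27540584512 < 34359738368? YES
  n = 65: C(65, 9) = 31966749880; 31966749880 < 34359738368? YES
  n = 66: C(66, 9) = 37014131440; 37014131440 < 34359738368? NO
  n = 67: C(67, 9) = 42757703560; 42757703560 < 34359738368? NO
The largest n with C(n, 9) < 34359738368 is n = 65 (where E[X] = 3995843735/4294967296 ≈ 0.9303549). Hence R(9, 9) > 65, i.e. R(9, 9) ≥ 66.

Largest n = 65; hence R(9, 9) > 65.


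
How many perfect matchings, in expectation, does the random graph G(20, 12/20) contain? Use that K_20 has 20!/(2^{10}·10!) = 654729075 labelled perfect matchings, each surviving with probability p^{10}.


K_20 has 20!/(2^{10}·10!) = 654729075 labelled perfect matchings.
For each such perfect matching H, let X_H = 1 if all 10 edges of H are present in G. Then P[X_H = 1] = p^{10} = (3/5)^{10} = 59049/9765625.
By linearity: E[X] = Σ_H E[X_H] = 654729075 · p^{10} = 654729075 · 59049/9765625 = 1546443885987/390625.
Numerically: E[X] ≈ 3.96e+06.

E[X] = 654729075 · (3/5)^{10} = 1546443885987/390625 ≈ 3.96e+06.


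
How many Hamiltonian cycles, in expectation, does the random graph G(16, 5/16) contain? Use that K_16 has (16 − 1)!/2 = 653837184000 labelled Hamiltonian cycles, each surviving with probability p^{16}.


K_16 has (16 − 1)!/2 = 653837184000 labelled Hamiltonian cycles.
For each such Hamiltonian cycle H, let X_H = 1 if all 16 edges of H are present in G. Then P[X_H = 1] = p^{16} = (5/16)^{16} = 152587890625/18446744073709551616.
By linearity of expectation: E[X] = Σ_H E[X_H] = 653837184000 · p^{16} = 653837184000 · 152587890625/18446744073709551616 = 97429332733154296875/18014398509481984.
Numerically: E[X] ≈ 5408.41.

E[X] = 653837184000 · (5/16)^{16} = 97429332733154296875/18014398509481984 ≈ 5408.41.


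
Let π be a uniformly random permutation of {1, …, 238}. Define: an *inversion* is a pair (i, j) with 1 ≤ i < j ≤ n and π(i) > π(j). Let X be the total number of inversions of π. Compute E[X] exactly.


Write X = Σ X_I over the C(238, 2) = 28203 pairs i < j, with X_I the indicator of one inversion.
There are 28203 indicators.
For each fixed pair i < j, the values π(i) and π(j) are two distinct elements of {1, …, 238} in uniformly random order; by symmetry P[π(i) > π(j)] = 1/2.
By linearity: E[X] = 28203 · (1/2) = C(238, 2) · (1/2) = 28203/2 = 28203/2 ≈ 14101.500.

E[X] = 28203/2 = 14101.500.


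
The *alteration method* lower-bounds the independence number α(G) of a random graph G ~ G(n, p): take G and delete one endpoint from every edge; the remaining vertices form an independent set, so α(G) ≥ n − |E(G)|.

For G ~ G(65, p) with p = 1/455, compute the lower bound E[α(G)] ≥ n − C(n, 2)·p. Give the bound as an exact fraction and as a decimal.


E[|E(G)|] = C(65, 2)·p = 2080 · (1/455) = 32/7.
E[α(G)] ≥ n − E[|E(G)|] = 65 − 32/7 = 423/7.
Numerically: ≈ 60.428571.
(This is only a lower bound; the true E[α(G)] may be larger.)

E[α(G)] ≥ 423/7 ≈ 60.428571.


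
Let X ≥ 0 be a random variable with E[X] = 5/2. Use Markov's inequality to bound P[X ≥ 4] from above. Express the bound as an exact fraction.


μ = E[X] = 5/2, a = 4.
Markov: P[X ≥ 4] ≤ μ/a = (5/2)/4 = 5/8.
Numerically: ≈ 0.625000.
(Since a = 4 > μ = 2.500000, the bound 5/8 is < 1 and informative.)

P[X ≥ 4] ≤ 5/8 ≈ 0.625000.


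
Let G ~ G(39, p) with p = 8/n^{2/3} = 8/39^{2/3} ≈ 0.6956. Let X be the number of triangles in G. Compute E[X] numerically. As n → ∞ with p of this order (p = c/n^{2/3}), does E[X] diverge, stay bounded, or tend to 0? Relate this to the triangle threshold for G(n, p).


Number of potential triangles: C(39, 3) = 9139.
Each occurs with probability p³ ≈ (0.6956)³ ≈ 3.366206e-01.
By linearity: E[X] = C(39, 3)·p³ ≈ 9139 · 3.366206e-01 ≈ 3076.3761.
Since α = 2/3 < 1, p = c/n^{2/3} ≫ 1/n is above the triangle threshold p ~ 1/n. Asymptotically E[X] ~ (c³/6)·n^{3(1−α)} = (8³/6)·n^{1} → ∞; triangles are abundant w.h.p.

E[X] ≈ 3076.3761; in regime p = Θ(1/n^{2/3}) E[X] diverges (above the triangle threshold p ~ 1/n).


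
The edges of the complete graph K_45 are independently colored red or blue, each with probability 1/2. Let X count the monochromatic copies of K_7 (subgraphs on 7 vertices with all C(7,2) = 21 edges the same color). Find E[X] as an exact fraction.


Let X = Σ_S X_S over the C(45, 7) = 45379620 subsets S of size 7, where X_S = 1 if the K_7 on S is monochromatic.
For a fixed S, the K_7 on S has C(7, 2) = 21 edges. P[all 21 edges red] = (1/2)^21, and likewise for blue, so P[monochromatic] = 2·(1/2)^21 = 2^{1 − 21} = 1/1048576.
By linearity: E[X] = C(45, 7) · 2^{1 − 21} = 45379620 · 1/1048576 = 11344905/262144.
Numerically: E[X] ≈ 43.277.

E[X] = C(45,7)·2^(1−C(7,2)) = 11344905/262144 ≈ 43.277.


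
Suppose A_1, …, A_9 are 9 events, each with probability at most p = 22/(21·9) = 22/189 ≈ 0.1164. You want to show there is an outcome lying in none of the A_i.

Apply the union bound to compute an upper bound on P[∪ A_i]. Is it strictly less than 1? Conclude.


Union bound: P[∪_{i=1}^{9} A_i] ≤ Σ_i P[A_i] ≤ 9·p = 9·(22/189) = 22/21.
Numerically: 22/21 ≈ 1.0476.
Is 22/21 < 1? NO.
Since the bound 22/21 is ≥ 1, the union bound is uninformative here; it does NOT by itself certify existence.

9·p = 22/21 ≈ 1.0476; existence NOT certified by the union bound.


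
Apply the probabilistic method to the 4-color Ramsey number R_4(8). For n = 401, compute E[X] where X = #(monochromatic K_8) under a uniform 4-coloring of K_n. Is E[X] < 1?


E[X] = C(401, 8) · 4^{1 − 28} = 15456772627710150 · 4^{−27} = 15456772627710150/18014398509481984.
As a reduced fraction: E[X] = 7728386313855075/9007199254740992 ≈ 0.8580232.
Is E[X] < 1? YES.
Since E[X] < 1, there exists a 4-coloring of K_{401} with no monochromatic K_8; hence R_4(8) > 401.

E[X] = 7728386313855075/9007199254740992 ≈ 0.8580232; E[X] < 1, so R_4(8) > 401.


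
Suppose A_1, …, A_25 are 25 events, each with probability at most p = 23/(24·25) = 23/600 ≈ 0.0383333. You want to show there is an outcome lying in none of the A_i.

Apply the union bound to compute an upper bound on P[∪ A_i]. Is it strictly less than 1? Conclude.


Union bound: P[∪_{i=1}^{25} A_i] ≤ Σ_i P[A_i] ≤ 25·p = 25·(23/600) = 23/24.
Numerically: 23/24 ≈ 0.9583333.
Is 23/24 < 1? YES.
Since P[∪ A_i] ≤ 23/24 < 1, the complement has P[∩ A_i^c] ≥ 1 − 23/24 = 1/24 > 0, so some outcome avoids every A_i.

25·p = 23/24 ≈ 0.9583333; existence CERTIFIED by the union bound.


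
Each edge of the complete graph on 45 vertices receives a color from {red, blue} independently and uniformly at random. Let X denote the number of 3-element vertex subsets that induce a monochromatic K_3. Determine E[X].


Let X = Σ_S X_S over the C(45, 3) = 14190 subsets S of size 3, where X_S = 1 if the K_3 on S is monochromatic.
For a fixed S, the K_3 on S has C(3, 2) = 3 edges. P[all 3 edges red] = (1/2)^3, and likewise for blue, so P[monochromatic] = 2·(1/2)^3 = 2^{1 − 3} = 1/4.
By linearity: E[X] = C(45, 3) · 2^{1 − 3} = 14190 · 1/4 = 7095/2.
Numerically: E[X] ≈ 3547.5000.

E[X] = C(45,3)·2^(1−C(3,2)) = 7095/2 ≈ 3547.5000.


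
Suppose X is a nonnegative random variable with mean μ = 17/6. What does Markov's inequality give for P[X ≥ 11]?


μ = E[X] = 17/6, a = 11.
Markov: P[X ≥ 11] ≤ μ/a = (17/6)/11 = 17/66.
Numerically: ≈ 0.258.
(Since a = 11 > μ = 2.833, the bound 17/66 is < 1 and informative.)

P[X ≥ 11] ≤ 17/66 ≈ 0.258.


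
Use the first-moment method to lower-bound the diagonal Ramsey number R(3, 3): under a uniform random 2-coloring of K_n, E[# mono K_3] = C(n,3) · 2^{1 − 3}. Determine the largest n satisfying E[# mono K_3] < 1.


We need C(n, 3) · 2^{1 − 3} < 1, i.e. C(n, 3) < 2^{3 − 1} = 4.
Check values of n near the boundary:
  n = 3: C(3, 3) = 1; 1 < 4? YES
  n = 4: C(4, 3) = 4; 4 < 4? NO
  n = 5: C(5, 3) = 10; 10 < 4? NO
  n = 6: C(6, 3) = 20; 20 < 4? NO
The largest n with C(n, 3) < 4 is n = 3 (where E[X] = 1/4 ≈ 0.250000). Hence R(3, 3) > 3, i.e. R(3, 3) ≥ 4.

Largest n = 3; hence R(3, 3) > 3.


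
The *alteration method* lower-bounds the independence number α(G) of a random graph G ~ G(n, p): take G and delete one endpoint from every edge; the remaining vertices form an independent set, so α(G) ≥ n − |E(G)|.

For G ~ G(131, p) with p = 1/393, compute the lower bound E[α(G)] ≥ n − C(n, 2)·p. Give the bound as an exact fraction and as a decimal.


E[|E(G)|] = C(131, 2)·p = 8515 · (1/393) = 65/3.
E[α(G)] ≥ n − E[|E(G)|] = 131 − 65/3 = 328/3.
Numerically: ≈ 109.333333.
(This is only a lower bound; the true E[α(G)] may be larger.)

E[α(G)] ≥ 328/3 ≈ 109.333333.


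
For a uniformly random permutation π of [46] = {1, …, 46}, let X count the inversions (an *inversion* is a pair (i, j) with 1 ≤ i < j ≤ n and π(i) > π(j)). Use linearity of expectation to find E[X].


Write X = Σ X_I over the C(46, 2) = 1035 pairs i < j, with X_I the indicator of one inversion.
There are 1035 indicators.
For each fixed pair i < j, the values π(i) and π(j) are two distinct elements of {1, …, 46} in uniformly random order; by symmetry P[π(i) > π(j)] = 1/2.
By linearity: E[X] = 1035 · (1/2) = C(46, 2) · (1/2) = 1035/2 = 1035/2 ≈ 517.5000.

E[X] = 1035/2 = 517.5000.


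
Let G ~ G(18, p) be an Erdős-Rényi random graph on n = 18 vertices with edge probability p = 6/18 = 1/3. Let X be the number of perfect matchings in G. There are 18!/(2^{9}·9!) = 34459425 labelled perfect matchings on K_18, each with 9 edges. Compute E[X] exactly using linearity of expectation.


K_18 has 18!/(2^{9}·9!) = 34459425 labelled perfect matchings.
For each such perfect matching H, let X_H = 1 if all 9 edges of H are present in G. Then P[X_H = 1] = p^{9} = (1/3)^{9} = 1/19683.
By linearity: E[X] = Σ_H E[X_H] = 34459425 · p^{9} = 34459425 · 1/19683 = 425425/243.
Numerically: E[X] ≈ 1750.72.

E[X] = 34459425 · (1/3)^{9} = 425425/243 ≈ 1750.72.


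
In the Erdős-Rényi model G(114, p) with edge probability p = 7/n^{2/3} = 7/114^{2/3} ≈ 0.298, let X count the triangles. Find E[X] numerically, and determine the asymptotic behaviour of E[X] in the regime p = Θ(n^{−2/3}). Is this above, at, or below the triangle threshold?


Number of potential triangles: C(114, 3) = 240464.
Each occurs with probability p³ ≈ (0.298)³ ≈ 2.63927e-02.
By linearity: E[X] = C(114, 3)·p³ ≈ 240464 · 2.63927e-02 ≈ 6346.503.
Since α = 2/3 < 1, p = c/n^{2/3} ≫ 1/n is above the triangle threshold p ~ 1/n. Asymptotically E[X] ~ (c³/6)·n^{3(1−α)} = (7³/6)·n^{1} → ∞; triangles are abundant w.h.p.

E[X] ≈ 6346.503; in regime p = Θ(1/n^{2/3}) E[X] diverges (above the triangle threshold p ~ 1/n).


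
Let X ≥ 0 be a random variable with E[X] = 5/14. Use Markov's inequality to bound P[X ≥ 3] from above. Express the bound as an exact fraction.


μ = E[X] = 5/14, a = 3.
Markov: P[X ≥ 3] ≤ μ/a = (5/14)/3 = 5/42.
Numerically: ≈ 0.119.
(Since a = 3 > μ = 0.357, the bound 5/42 is < 1 and informative.)

P[X ≥ 3] ≤ 5/42 ≈ 0.119.


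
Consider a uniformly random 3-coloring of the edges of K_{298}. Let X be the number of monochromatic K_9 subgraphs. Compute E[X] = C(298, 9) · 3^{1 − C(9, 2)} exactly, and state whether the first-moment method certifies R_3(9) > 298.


E[X] = C(298, 9) · 3^{1 − 36} = 45207677551849890 · 3^{−35} = 45207677551849890/50031545098999707.
As a reduced fraction: E[X] = 15069225850616630/16677181699666569 ≈ 0.9035835.
Is E[X] < 1? YES.
Since E[X] < 1, there exists a 3-coloring of K_{298} with no monochromatic K_9; hence R_3(9) > 298.

E[X] = 15069225850616630/16677181699666569 ≈ 0.9035835; E[X] < 1, so R_3(9) > 298.


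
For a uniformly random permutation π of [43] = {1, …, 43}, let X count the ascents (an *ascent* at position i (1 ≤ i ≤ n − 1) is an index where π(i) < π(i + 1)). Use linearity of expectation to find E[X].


Write X = Σ X_I over i = 1, …, 42, with X_I the indicator of one ascent.
There are 42 indicators.
For each fixed i, the pair (π(i), π(i+1)) is a uniformly random ordered pair of distinct values from {1, …, 43}; by symmetry P[π(i) < π(i+1)] = 1/2.
By linearity: E[X] = 42 · (1/2) = (43 − 1) · (1/2) = 21 ≈ 21.000.

E[X] = 21 = 21.000.


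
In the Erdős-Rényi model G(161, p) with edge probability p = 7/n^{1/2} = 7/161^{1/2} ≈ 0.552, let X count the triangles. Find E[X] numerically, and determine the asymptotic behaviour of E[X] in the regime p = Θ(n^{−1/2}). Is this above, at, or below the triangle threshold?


Number of potential triangles: C(161, 3) = 682640.
Each occurs with probability p³ ≈ (0.552)³ ≈ 1.67902e-01.
By linearity: E[X] = C(161, 3)·p³ ≈ 682640 · 1.67902e-01 ≈ 114616.473.
Since α = 1/2 < 1, p = c/n^{1/2} ≫ 1/n is above the triangle threshold p ~ 1/n. Asymptotically E[X] ~ (c³/6)·n^{3(1−α)} = (7³/6)·n^{1.5} → ∞; triangles are abundant w.h.p.

E[X] ≈ 114616.473; in regime p = Θ(1/n^{1/2}) E[X] diverges (above the triangle threshold p ~ 1/n).


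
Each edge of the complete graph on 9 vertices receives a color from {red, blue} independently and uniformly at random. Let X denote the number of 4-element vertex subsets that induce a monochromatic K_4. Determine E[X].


Let X = Σ_S X_S over the C(9, 4) = 126 subsets S of size 4, where X_S = 1 if the K_4 on S is monochromatic.
For a fixed S, the K_4 on S has C(4, 2) = 6 edges. P[all 6 edges red] = (1/2)^6, and likewise for blue, so P[monochromatic] = 2·(1/2)^6 = 2^{1 − 6} = 1/32.
By linearity of expectation: E[X] = C(9, 4) · 2^{1 − 6} = 126 · 1/32 = 63/16.
Numerically: E[X] ≈ 3.937500.

E[X] = C(9,4)·2^(1−C(4,2)) = 63/16 ≈ 3.937500.


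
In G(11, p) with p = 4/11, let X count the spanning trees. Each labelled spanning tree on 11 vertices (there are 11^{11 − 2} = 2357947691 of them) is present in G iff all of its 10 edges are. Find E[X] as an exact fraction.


K_11 has 11^{11 − 2} = 2357947691 labelled spanning trees.
For each such spanning tree H, let X_H = 1 if all 10 edges of H are present in G. Then P[X_H = 1] = p^{10} = (4/11)^{10} = 1048576/25937424601.
By linearity of expectation: E[X] = Σ_H E[X_H] = 2357947691 · p^{10} = 2357947691 · 1048576/25937424601 = 1048576/11.
Numerically: E[X] ≈ 95325.1.

E[X] = 2357947691 · (4/11)^{10} = 1048576/11 ≈ 95325.1.


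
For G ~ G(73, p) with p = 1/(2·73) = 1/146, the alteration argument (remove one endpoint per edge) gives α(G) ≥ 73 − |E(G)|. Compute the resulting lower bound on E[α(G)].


E[|E(G)|] = C(73, 2)·p = 2628 · (1/146) = 18.
E[α(G)] ≥ n − E[|E(G)|] = 73 − 18 = 55.
Numerically: ≈ 55.000.
(This is only a lower bound; the true E[α(G)] may be larger.)

E[α(G)] ≥ 55 ≈ 55.000.


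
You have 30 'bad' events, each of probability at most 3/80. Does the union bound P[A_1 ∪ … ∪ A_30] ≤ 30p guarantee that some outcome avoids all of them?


Union bound: P[∪_{i=1}^{30} A_i] ≤ Σ_i P[A_i] ≤ 30·p = 30·(3/80) = 9/8.
Numerically: 9/8 ≈ 1.1250000.
Is 9/8 < 1? NO.
Since the bound 9/8 is ≥ 1, the union bound is uninformative here; it does NOT by itself certify existence.

30·p = 9/8 ≈ 1.1250000; existence NOT certified by the union bound.


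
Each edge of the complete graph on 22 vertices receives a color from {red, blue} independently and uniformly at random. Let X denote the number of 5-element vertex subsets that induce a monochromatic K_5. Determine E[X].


Let X = Σ_S X_S over the C(22, 5) = 26334 subsets S of size 5, where X_S = 1 if the K_5 on S is monochromatic.
For a fixed S, the K_5 on S has C(5, 2) = 10 edges. P[all 10 edges red] = (1/2)^10, and likewise for blue, so P[monochromatic] = 2·(1/2)^10 = 2^{1 − 10} = 1/512.
By linearity: E[X] = C(22, 5) · 2^{1 − 10} = 26334 · 1/512 = 13167/256.
Numerically: E[X] ≈ 51.4336.

E[X] = C(22,5)·2^(1−C(5,2)) = 13167/256 ≈ 51.4336.


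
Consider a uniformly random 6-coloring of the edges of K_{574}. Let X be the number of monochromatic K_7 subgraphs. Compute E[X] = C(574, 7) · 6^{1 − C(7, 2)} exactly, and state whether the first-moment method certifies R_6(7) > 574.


E[X] = C(574, 7) · 6^{1 − 21} = 3926481655188664 · 6^{−20} = 3926481655188664/3656158440062976.
As a reduced fraction: E[X] = 490810206898583/457019805007872 ≈ 1.0739364.
Is E[X] < 1? NO.
Since E[X] ≥ 1, the first-moment bound is inconclusive at n = 574; it does NOT by itself certify R_6(7) > 574.

E[X] = 490810206898583/457019805007872 ≈ 1.0739364; E[X] ≥ 1; first-moment method inconclusive here.


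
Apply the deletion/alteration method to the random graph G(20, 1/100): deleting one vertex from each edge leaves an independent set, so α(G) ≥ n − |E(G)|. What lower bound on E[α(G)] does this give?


E[|E(G)|] = C(20, 2)·p = 190 · (1/100) = 19/10.
E[α(G)] ≥ n − E[|E(G)|] = 20 − 19/10 = 181/10.
Numerically: ≈ 18.10000.
(This is only a lower bound; the true E[α(G)] may be larger.)

E[α(G)] ≥ 181/10 ≈ 18.10000.


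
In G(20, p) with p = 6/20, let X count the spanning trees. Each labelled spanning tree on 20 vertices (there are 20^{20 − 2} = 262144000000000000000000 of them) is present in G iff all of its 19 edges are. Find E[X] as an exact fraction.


K_20 has 20^{20 − 2} = 262144000000000000000000 labelled spanning trees.
For each such spanning tree H, let X_H = 1 if all 19 edges of H are present in G. Then P[X_H = 1] = p^{19} = (3/10)^{19} = 1162261467/10000000000000000000.
By linearity: E[X] = Σ_H E[X_H] = 262144000000000000000000 · p^{19} = 262144000000000000000000 · 1162261467/10000000000000000000 = 152339935002624/5.
Numerically: E[X] ≈ 3.05e+13.

E[X] = 262144000000000000000000 · (3/10)^{19} = 152339935002624/5 ≈ 3.05e+13.


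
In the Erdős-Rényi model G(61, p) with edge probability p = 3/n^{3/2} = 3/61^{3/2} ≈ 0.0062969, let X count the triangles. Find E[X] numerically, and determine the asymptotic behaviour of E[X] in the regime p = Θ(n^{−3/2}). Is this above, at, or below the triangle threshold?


Number of potential triangles: C(61, 3) = 35990.
Each occurs with probability p³ ≈ (0.0062969)³ ≈ 2.49677557e-07.
By linearity: E[X] = C(61, 3)·p³ ≈ 35990 · 2.49677557e-07 ≈ 0.008986.
Since α = 3/2 > 1, p = c/n^{3/2} = o(1/n) is below the triangle threshold p ~ 1/n. Asymptotically E[X] ~ (c³/6)·n^{3(1−α)} = (3³/6)·n^{-1.5} → 0, so by Markov's inequality G has no triangles w.h.p.

E[X] ≈ 0.008986; in regime p = Θ(1/n^{3/2}) E[X] tends to 0 (below the triangle threshold p ~ 1/n).


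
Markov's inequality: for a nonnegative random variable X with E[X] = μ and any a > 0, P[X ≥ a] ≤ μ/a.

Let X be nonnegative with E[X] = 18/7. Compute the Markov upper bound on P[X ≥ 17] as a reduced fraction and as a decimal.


μ = E[X] = 18/7, a = 17.
Markov: P[X ≥ 17] ≤ μ/a = (18/7)/17 = 18/119.
Numerically: ≈ 0.151261.
(Since a = 17 > μ = 2.571429, the bound 18/119 is < 1 and informative.)

P[X ≥ 17] ≤ 18/119 ≈ 0.151261.


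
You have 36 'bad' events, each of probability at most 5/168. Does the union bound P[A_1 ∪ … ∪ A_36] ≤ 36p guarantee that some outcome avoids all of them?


Union bound: P[∪_{i=1}^{36} A_i] ≤ Σ_i P[A_i] ≤ 36·p = 36·(5/168) = 15/14.
Numerically: 15/14 ≈ 1.0714.
Is 15/14 < 1? NO.
Since the bound 15/14 is ≥ 1, the union bound is uninformative here; it does NOT by itself certify existence.

36·p = 15/14 ≈ 1.0714; existence NOT certified by the union bound.


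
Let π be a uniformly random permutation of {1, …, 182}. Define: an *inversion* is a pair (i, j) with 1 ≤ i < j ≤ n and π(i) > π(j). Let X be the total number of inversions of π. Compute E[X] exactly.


Write X = Σ X_I over the C(182, 2) = 16471 pairs i < j, with X_I the indicator of one inversion.
There are 16471 indicators.
For each fixed pair i < j, the values π(i) and π(j) are two distinct elements of {1, …, 182} in uniformly random order; by symmetry P[π(i) > π(j)] = 1/2.
By linearity: E[X] = 16471 · (1/2) = C(182, 2) · (1/2) = 16471/2 = 16471/2 ≈ 8235.500000.

E[X] = 16471/2 = 8235.500000.


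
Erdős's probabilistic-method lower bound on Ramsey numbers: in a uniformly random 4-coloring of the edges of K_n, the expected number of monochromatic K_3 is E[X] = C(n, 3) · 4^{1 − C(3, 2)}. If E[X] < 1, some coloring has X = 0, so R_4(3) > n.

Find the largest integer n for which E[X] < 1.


We need C(n, 3) · 4^{1 − 3} < 1, i.e. C(n, 3) < 4^{3 − 1} = 16.
Check values of n near the boundary:
  n = 3: C(3, 3) = 1; 1 < 16? YES
  n = 4: C(4, 3) = 4; 4 < 16? YES
  n = 5: C(5, 3) = 10; 10 < 16? YES
  n = 6: C(6, 3) = 20; 20 < 16? NO
The largest n with C(n, 3) < 16 is n = 5 (where E[X] = 5/8 ≈ 0.6250000). Hence R_4(3) > 5, i.e. R_4(3) ≥ 6.

Largest n = 5; hence R_4(3) > 5.


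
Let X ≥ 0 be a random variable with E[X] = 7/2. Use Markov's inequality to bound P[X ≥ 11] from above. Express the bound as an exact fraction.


μ = E[X] = 7/2, a = 11.
Markov: P[X ≥ 11] ≤ μ/a = (7/2)/11 = 7/22.
Numerically: ≈ 0.318.
(Since a = 11 > μ = 3.500, the bound 7/22 is < 1 and informative.)

P[X ≥ 11] ≤ 7/22 ≈ 0.318.


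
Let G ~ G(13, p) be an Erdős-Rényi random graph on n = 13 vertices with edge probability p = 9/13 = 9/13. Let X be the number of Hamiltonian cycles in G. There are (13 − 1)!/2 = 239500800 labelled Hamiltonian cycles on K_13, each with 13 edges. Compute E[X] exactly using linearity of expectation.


K_13 has (13 − 1)!/2 = 239500800 labelled Hamiltonian cycles.
For each such Hamiltonian cycle H, let X_H = 1 if all 13 edges of H are present in G. Then P[X_H = 1] = p^{13} = (9/13)^{13} = 2541865828329/302875106592253.
By linearity of expectation: E[X] = Σ_H E[X_H] = 239500800 · p^{13} = 239500800 · 2541865828329/302875106592253 = 608778899377458163200/302875106592253.
Numerically: E[X] ≈ 2.01e+06.

E[X] = 239500800 · (9/13)^{13} = 608778899377458163200/302875106592253 ≈ 2.01e+06.


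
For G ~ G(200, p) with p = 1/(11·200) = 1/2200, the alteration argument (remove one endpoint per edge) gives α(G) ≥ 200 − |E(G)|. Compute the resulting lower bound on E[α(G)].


E[|E(G)|] = C(200, 2)·p = 19900 · (1/2200) = 199/22.
E[α(G)] ≥ n − E[|E(G)|] = 200 − 199/22 = 4201/22.
Numerically: ≈ 190.955.
(This is only a lower bound; the true E[α(G)] may be larger.)

E[α(G)] ≥ 4201/22 ≈ 190.955.
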